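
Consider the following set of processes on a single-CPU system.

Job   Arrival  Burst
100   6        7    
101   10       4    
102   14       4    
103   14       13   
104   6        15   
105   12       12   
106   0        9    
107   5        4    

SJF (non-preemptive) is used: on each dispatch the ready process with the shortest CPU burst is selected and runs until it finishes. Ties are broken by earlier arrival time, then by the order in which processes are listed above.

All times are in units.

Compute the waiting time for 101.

3

Timeline: | 106 0-9 | 107 9-13 | 101 13-17 | 102 17-21 | 100 21-28 | 105 28-40 | 103 40-53 | 104 53-68 |
Completion: 100=28  101=17  102=21  103=53  104=68  105=40  106=9  107=13
Turnaround (C−A): 100=22  101=7  102=7  103=39  104=62  105=28  106=9  107=8
Waiting(101) = turnaround − burst = 7 − 4 = 3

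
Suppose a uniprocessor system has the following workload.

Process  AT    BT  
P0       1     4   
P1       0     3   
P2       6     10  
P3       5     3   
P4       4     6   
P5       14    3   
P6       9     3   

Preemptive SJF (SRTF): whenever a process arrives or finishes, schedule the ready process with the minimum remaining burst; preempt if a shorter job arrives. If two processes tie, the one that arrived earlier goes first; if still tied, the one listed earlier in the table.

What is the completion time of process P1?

Gantt: | P1 0-3 | P0 3-7 | P3 7-10 | P6 10-13 | P4 13-14 | P5 14-17 | P4 17-22 | P2 22-32 |
Completion: P0=7  P1=3  P2=32  P3=10  P4=22  P5=17  P6=13
Turnaround (C−A): P0=6  P1=3  P2=26  P3=5  P4=18  P5=3  P6=4

3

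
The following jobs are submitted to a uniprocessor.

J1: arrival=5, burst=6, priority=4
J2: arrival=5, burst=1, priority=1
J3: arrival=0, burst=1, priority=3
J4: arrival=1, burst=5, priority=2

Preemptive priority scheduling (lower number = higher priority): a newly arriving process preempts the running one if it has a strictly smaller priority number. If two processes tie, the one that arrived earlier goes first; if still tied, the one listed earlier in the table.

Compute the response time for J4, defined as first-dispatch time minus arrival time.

Schedule: | J3 0-1 | J4 1-5 | J2 5-6 | J4 6-7 | J1 7-13 |
Completion: J1=13  J2=6  J3=1  J4=7
Response(J4) = first start − arrival = 1 − 1 = 0

0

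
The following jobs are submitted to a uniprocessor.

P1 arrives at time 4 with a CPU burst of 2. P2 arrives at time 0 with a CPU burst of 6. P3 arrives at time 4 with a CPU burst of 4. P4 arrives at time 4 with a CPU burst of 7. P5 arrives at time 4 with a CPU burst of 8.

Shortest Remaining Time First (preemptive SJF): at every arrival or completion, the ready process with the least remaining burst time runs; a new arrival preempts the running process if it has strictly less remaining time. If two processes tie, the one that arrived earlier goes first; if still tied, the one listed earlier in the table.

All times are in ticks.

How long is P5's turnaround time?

Gantt: | P2 0-6 | P1 6-8 | P3 8-12 | P4 12-19 | P5 19-27 |
Completion: P1=8  P2=6  P3=12  P4=19  P5=27
Turnaround(P5) = completion − arrival = 27 − 4 = 23

23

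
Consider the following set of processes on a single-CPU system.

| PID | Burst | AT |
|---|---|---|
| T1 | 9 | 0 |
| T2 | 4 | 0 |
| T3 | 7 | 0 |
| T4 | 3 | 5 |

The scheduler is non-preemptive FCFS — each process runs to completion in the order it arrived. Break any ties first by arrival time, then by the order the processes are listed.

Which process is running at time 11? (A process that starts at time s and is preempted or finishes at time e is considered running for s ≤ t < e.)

Schedule: | T1 0-9 | T2 9-13 | T3 13-20 | T4 20-23 |
Completion: T1=9  T2=13  T3=20  T4=23

T2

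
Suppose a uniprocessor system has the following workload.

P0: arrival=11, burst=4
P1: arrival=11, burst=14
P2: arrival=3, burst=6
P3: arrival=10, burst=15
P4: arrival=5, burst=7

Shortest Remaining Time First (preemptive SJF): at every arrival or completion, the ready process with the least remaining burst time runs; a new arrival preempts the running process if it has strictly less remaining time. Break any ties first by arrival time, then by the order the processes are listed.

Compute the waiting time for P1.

Schedule: | idle 0-3 | P2 3-9 | P4 9-11 | P0 11-15 | P4 15-20 | P1 20-34 | P3 34-49 |
Completion: P0=15  P1=34  P2=9  P3=49  P4=20
Waiting(P1) = turnaround − burst = 23 − 14 = 9

9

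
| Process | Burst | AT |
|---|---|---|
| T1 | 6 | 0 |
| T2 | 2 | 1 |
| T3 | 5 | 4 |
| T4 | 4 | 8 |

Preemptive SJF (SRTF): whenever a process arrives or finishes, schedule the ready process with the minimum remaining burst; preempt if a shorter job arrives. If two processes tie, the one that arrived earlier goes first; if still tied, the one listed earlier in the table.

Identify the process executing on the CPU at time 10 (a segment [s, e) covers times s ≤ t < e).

T4

Timeline: | T1 0-1 | T2 1-3 | T1 3-8 | T4 8-12 | T3 12-17 |
Completion: T1=8  T2=3  T3=17  T4=12
Turnaround (C−A): T1=8  T2=2  T3=13  T4=4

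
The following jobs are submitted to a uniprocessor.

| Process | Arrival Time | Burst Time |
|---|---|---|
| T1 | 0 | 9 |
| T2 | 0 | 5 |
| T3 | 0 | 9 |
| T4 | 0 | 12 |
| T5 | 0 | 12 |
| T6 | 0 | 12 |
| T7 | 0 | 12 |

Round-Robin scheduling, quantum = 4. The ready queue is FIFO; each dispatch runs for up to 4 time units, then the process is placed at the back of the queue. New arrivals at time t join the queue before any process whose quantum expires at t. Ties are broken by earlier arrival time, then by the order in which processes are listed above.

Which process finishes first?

Timeline: | T1 0-4 | T2 4-8 | T3 8-12 | T4 12-16 | T5 16-20 | T6 20-24 | T7 24-28 | T1 28-32 | T2 32-33 | T3 33-37 | T4 37-41 | T5 41-45 | T6 45-49 | T7 49-53 | T1 53-54 | T3 54-55 | T4 55-59 | T5 59-63 | T6 63-67 | T7 67-71 |
Completion: T1=54  T2=33  T3=55  T4=59  T5=63  T6=67  T7=71
Turnaround (C−A): T1=54  T2=33  T3=55  T4=59  T5=63  T6=67  T7=71
Finish order: T2 → T1 → T3 → T4 → T5 → T6 → T7

T2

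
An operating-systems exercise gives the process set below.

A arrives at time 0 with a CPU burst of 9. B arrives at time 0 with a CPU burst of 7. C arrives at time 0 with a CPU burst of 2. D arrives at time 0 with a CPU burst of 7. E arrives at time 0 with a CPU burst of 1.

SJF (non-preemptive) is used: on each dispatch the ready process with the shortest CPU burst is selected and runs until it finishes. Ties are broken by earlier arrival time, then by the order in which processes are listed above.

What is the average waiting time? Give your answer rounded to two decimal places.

Schedule: | E 0-1 | C 1-3 | B 3-10 | D 10-17 | A 17-26 |
Completion: A=26  B=10  C=3  D=17  E=1
Turnaround (C−A): A=26  B=10  C=3  D=17  E=1
Waiting times: A=17, B=3, C=1, D=10, E=0
Average waiting = (17+3+1+10+0) / 5 = 31/5 = 6.20

6.20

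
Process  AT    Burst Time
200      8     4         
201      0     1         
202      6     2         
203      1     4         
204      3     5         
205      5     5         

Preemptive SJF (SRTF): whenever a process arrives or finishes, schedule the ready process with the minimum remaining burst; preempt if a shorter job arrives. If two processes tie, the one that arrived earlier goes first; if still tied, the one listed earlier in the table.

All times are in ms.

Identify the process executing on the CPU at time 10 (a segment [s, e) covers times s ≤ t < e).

Timeline: | 201 0-1 | 203 1-5 | 204 5-6 | 202 6-8 | 204 8-12 | 200 12-16 | 205 16-21 |
Completion: 200=16  201=1  202=8  203=5  204=12  205=21

204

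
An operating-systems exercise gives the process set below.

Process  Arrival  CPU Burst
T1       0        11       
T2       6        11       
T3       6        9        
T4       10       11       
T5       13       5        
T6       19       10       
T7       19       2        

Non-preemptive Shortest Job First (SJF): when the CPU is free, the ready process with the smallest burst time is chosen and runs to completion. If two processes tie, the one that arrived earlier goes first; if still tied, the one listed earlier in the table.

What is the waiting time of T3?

5

Schedule: | T1 0-11 | T3 11-20 | T7 20-22 | T5 22-27 | T6 27-37 | T2 37-48 | T4 48-59 |
Completion: T1=11  T2=48  T3=20  T4=59  T5=27  T6=37  T7=22
Turnaround (C−A): T1=11  T2=42  T3=14  T4=49  T5=14  T6=18  T7=3
Waiting(T3) = turnaround − burst = 14 − 9 = 5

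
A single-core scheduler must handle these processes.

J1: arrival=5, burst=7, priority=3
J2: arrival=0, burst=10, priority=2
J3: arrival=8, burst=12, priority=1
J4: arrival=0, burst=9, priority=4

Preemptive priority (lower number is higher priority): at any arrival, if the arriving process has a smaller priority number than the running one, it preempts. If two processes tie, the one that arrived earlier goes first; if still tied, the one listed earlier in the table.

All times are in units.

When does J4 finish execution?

Schedule: | J2 0-8 | J3 8-20 | J2 20-22 | J1 22-29 | J4 29-38 |
Completion: J1=29  J2=22  J3=20  J4=38

38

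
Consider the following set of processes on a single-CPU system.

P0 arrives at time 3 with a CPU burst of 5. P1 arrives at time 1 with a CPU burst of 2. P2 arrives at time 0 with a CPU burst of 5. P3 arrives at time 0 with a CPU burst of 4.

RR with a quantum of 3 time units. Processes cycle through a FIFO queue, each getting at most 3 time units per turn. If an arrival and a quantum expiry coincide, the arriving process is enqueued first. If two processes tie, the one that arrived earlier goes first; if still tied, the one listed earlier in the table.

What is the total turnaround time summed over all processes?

Schedule: | P2 0-3 | P3 3-6 | P1 6-8 | P0 8-11 | P2 11-13 | P3 13-14 | P0 14-16 |
Completion: P0=16  P1=8  P2=13  P3=14
Turnaround (C−A): P0=13  P1=7  P2=13  P3=14
Turnaround = completion − arrival: P0=13, P1=7, P2=13, P3=14
Total turnaround = 13 + 7 + 13 + 14 = 47

47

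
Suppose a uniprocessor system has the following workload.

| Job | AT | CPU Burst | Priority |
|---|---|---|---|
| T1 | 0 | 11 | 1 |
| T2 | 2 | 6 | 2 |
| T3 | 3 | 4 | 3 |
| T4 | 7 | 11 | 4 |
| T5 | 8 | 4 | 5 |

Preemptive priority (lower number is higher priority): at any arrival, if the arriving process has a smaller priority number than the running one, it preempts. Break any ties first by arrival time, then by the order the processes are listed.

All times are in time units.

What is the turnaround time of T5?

Timeline: | T1 0-11 | T2 11-17 | T3 17-21 | T4 21-32 | T5 32-36 |
Completion: T1=11  T2=17  T3=21  T4=32  T5=36
Turnaround (C−A): T1=11  T2=15  T3=18  T4=25  T5=28
Turnaround(T5) = completion − arrival = 36 − 8 = 28

28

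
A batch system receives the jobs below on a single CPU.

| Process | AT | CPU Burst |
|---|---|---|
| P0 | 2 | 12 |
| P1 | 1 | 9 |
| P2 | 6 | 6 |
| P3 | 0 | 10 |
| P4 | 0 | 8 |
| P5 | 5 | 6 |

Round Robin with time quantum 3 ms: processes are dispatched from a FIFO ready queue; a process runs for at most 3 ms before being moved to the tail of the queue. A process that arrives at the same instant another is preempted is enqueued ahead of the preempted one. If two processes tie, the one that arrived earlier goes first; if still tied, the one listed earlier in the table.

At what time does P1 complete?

Gantt: | P3 0-3 | P4 3-6 | P1 6-9 | P0 9-12 | P3 12-15 | P5 15-18 | P2 18-21 | P4 21-24 | P1 24-27 | P0 27-30 | P3 30-33 | P5 33-36 | P2 36-39 | P4 39-41 | P1 41-44 | P0 44-47 | P3 47-48 | P0 48-51 |
Completion: P0=51  P1=44  P2=39  P3=48  P4=41  P5=36

44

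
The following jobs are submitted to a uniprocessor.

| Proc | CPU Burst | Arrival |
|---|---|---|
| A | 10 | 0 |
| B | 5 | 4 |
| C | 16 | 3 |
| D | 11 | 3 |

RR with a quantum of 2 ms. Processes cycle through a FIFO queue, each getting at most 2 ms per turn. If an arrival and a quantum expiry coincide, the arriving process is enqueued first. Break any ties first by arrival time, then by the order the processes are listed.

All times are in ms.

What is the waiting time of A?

Gantt: | A 0-4 | C 4-6 | D 6-8 | B 8-10 | A 10-12 | C 12-14 | D 14-16 | B 16-18 | A 18-20 | C 20-22 | D 22-24 | B 24-25 | A 25-27 | C 27-29 | D 29-31 | C 31-33 | D 33-35 | C 35-37 | D 37-38 | C 38-42 |
Completion: A=27  B=25  C=42  D=38
Turnaround (C−A): A=27  B=21  C=39  D=35
Waiting(A) = turnaround − burst = 27 − 10 = 17

17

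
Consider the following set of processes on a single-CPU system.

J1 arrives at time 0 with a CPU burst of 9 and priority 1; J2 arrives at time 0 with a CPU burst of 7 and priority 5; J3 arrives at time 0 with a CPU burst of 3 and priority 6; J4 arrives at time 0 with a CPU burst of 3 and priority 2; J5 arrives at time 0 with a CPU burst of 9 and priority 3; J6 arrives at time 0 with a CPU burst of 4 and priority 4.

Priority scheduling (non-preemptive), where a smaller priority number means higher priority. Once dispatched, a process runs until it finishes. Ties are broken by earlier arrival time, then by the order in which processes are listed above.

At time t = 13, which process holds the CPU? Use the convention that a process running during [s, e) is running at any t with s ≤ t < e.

Schedule: | J1 0-9 | J4 9-12 | J5 12-21 | J6 21-25 | J2 25-32 | J3 32-35 |
Completion: J1=9  J2=32  J3=35  J4=12  J5=21  J6=25
Turnaround (C−A): J1=9  J2=32  J3=35  J4=12  J5=21  J6=25

J5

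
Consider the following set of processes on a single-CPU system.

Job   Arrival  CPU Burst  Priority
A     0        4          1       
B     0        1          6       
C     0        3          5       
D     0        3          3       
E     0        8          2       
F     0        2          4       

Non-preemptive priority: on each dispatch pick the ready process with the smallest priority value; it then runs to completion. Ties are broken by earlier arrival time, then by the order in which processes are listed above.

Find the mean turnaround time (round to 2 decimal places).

Schedule: | A 0-4 | E 4-12 | D 12-15 | F 15-17 | C 17-20 | B 20-21 |
Completion: A=4  B=21  C=20  D=15  E=12  F=17
Turnaround (C−A): A=4  B=21  C=20  D=15  E=12  F=17
Turnaround times: A=4, B=21, C=20, D=15, E=12, F=17
Average turnaround = (4+21+20+15+12+17) / 6 = 89/6 = 14.83

14.83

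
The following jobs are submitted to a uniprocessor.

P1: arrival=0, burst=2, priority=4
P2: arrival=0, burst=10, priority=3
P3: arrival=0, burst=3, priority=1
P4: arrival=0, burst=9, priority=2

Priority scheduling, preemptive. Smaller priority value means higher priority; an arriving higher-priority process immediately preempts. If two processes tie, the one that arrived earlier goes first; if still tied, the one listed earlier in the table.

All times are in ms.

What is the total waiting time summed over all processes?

Schedule: | P3 0-3 | P4 3-12 | P2 12-22 | P1 22-24 |
Completion: P1=24  P2=22  P3=3  P4=12
Waiting = turnaround − burst: P1=22, P2=12, P3=0, P4=3
Total waiting = 22 + 12 + 0 + 3 = 37

37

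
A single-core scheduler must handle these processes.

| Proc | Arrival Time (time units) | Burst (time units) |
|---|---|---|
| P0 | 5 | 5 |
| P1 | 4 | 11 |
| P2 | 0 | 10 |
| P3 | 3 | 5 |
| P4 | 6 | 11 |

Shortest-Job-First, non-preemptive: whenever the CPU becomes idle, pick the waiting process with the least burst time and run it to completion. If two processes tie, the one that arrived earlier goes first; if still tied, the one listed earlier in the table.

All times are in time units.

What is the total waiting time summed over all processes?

58

Schedule: | P2 0-10 | P3 10-15 | P0 15-20 | P1 20-31 | P4 31-42 |
Completion: P0=20  P1=31  P2=10  P3=15  P4=42
Turnaround (C−A): P0=15  P1=27  P2=10  P3=12  P4=36
Waiting = turnaround − burst: P0=10, P1=16, P2=0, P3=7, P4=25
Total waiting = 10 + 16 + 0 + 7 + 25 = 58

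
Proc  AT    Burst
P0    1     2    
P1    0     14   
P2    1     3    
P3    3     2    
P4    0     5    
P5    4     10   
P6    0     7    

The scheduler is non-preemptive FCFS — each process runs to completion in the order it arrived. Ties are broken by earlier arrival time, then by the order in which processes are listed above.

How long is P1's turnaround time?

14

Gantt: | P1 0-14 | P4 14-19 | P6 19-26 | P0 26-28 | P2 28-31 | P3 31-33 | P5 33-43 |
Completion: P0=28  P1=14  P2=31  P3=33  P4=19  P5=43  P6=26
Turnaround(P1) = completion − arrival = 14 − 0 = 14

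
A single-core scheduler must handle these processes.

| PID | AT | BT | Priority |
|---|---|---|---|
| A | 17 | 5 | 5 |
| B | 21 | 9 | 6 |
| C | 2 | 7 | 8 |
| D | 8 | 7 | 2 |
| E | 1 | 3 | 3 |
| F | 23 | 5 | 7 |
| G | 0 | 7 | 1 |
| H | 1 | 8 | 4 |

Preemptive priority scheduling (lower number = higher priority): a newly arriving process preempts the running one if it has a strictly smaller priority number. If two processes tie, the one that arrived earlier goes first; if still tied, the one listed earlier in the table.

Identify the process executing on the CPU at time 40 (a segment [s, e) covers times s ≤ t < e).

F

Gantt: | G 0-7 | E 7-8 | D 8-15 | E 15-17 | H 17-25 | A 25-30 | B 30-39 | F 39-44 | C 44-51 |
Completion: A=30  B=39  C=51  D=15  E=17  F=44  G=7  H=25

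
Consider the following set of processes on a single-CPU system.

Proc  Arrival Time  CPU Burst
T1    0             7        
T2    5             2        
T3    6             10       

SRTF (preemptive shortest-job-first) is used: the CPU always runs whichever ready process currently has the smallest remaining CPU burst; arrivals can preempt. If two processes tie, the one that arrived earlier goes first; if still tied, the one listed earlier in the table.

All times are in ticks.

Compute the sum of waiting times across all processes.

5

Schedule: | T1 0-7 | T2 7-9 | T3 9-19 |
Completion: T1=7  T2=9  T3=19
Waiting = turnaround − burst: T1=0, T2=2, T3=3
Total waiting = 0 + 2 + 3 = 5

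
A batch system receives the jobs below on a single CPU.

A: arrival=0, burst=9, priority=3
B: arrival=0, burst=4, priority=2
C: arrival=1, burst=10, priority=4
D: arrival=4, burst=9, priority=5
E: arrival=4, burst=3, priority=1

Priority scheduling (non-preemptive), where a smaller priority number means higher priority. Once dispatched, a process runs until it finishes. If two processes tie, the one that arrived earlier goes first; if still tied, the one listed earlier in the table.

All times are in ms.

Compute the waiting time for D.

Timeline: | B 0-4 | E 4-7 | A 7-16 | C 16-26 | D 26-35 |
Completion: A=16  B=4  C=26  D=35  E=7
Turnaround (C−A): A=16  B=4  C=25  D=31  E=3
Waiting(D) = turnaround − burst = 31 − 9 = 22

22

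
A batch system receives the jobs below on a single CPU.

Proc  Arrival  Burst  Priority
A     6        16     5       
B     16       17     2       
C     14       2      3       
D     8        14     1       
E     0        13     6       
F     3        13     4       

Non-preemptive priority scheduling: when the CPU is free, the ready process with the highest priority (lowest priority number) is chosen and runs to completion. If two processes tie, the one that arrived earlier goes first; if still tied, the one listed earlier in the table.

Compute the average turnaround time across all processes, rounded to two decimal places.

36.17

Schedule: | E 0-13 | D 13-27 | B 27-44 | C 44-46 | F 46-59 | A 59-75 |
Completion: A=75  B=44  C=46  D=27  E=13  F=59
Turnaround (C−A): A=69  B=28  C=32  D=19  E=13  F=56
Turnaround times: A=69, B=28, C=32, D=19, E=13, F=56
Average turnaround = (69+28+32+19+13+56) / 6 = 217/6 = 36.17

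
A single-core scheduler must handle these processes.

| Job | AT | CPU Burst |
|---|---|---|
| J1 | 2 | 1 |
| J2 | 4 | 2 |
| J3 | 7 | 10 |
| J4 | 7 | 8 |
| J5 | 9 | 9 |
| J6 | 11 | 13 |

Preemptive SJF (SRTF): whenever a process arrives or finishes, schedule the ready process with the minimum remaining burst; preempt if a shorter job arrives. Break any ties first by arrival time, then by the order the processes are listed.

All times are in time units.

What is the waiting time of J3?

Timeline: | idle 0-2 | J1 2-3 | idle 3-4 | J2 4-6 | idle 6-7 | J4 7-15 | J5 15-24 | J3 24-34 | J6 34-47 |
Completion: J1=3  J2=6  J3=34  J4=15  J5=24  J6=47
Turnaround (C−A): J1=1  J2=2  J3=27  J4=8  J5=15  J6=36
Waiting(J3) = turnaround − burst = 27 − 10 = 17

17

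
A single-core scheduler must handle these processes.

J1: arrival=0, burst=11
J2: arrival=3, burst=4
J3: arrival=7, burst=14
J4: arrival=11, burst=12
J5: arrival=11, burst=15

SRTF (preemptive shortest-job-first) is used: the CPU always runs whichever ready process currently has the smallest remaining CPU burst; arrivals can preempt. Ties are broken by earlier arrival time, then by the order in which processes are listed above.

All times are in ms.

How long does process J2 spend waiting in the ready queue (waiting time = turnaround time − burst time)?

0

Timeline: | J1 0-3 | J2 3-7 | J1 7-15 | J4 15-27 | J3 27-41 | J5 41-56 |
Completion: J1=15  J2=7  J3=41  J4=27  J5=56
Turnaround (C−A): J1=15  J2=4  J3=34  J4=16  J5=45
Waiting(J2) = turnaround − burst = 4 − 4 = 0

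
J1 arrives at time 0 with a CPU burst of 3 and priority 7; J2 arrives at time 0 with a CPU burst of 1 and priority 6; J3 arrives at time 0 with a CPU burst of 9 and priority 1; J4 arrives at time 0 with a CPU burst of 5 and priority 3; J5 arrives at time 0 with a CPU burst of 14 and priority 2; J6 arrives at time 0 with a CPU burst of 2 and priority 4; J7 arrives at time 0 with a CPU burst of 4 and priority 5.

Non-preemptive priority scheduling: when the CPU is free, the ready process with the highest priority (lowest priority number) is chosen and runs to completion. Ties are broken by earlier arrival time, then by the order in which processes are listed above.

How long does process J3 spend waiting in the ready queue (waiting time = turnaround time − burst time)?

0

Gantt: | J3 0-9 | J5 9-23 | J4 23-28 | J6 28-30 | J7 30-34 | J2 34-35 | J1 35-38 |
Completion: J1=38  J2=35  J3=9  J4=28  J5=23  J6=30  J7=34
Waiting(J3) = turnaround − burst = 9 − 9 = 0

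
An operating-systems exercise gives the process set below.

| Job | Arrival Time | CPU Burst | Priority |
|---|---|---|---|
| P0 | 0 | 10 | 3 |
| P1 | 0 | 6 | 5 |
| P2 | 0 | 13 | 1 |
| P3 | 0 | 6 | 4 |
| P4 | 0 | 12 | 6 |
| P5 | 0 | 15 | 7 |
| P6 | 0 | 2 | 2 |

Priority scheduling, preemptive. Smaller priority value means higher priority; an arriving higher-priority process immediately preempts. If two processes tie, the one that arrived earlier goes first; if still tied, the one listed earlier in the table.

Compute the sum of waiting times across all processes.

170

Gantt: | P2 0-13 | P6 13-15 | P0 15-25 | P3 25-31 | P1 31-37 | P4 37-49 | P5 49-64 |
Completion: P0=25  P1=37  P2=13  P3=31  P4=49  P5=64  P6=15
Turnaround (C−A): P0=25  P1=37  P2=13  P3=31  P4=49  P5=64  P6=15
Waiting = turnaround − burst: P0=15, P1=31, P2=0, P3=25, P4=37, P5=49, P6=13
Total waiting = 15 + 31 + 0 + 25 + 37 + 49 + 13 = 170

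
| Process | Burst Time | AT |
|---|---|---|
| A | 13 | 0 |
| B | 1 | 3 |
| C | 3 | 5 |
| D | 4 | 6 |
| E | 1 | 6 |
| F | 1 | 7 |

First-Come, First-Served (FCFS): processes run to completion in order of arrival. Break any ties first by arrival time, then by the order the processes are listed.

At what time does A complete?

Timeline: | A 0-13 | B 13-14 | C 14-17 | D 17-21 | E 21-22 | F 22-23 |
Completion: A=13  B=14  C=17  D=21  E=22  F=23
Turnaround (C−A): A=13  B=11  C=12  D=15  E=16  F=16

13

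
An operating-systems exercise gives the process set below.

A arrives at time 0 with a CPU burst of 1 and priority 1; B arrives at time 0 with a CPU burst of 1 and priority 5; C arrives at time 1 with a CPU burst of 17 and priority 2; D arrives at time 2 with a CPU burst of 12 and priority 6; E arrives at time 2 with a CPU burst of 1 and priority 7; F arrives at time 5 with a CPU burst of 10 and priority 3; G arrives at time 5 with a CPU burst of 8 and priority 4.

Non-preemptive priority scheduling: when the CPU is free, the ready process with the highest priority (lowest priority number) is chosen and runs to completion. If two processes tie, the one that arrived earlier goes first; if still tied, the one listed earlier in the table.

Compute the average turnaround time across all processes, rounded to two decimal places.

29.14

Gantt: | A 0-1 | C 1-18 | F 18-28 | G 28-36 | B 36-37 | D 37-49 | E 49-50 |
Completion: A=1  B=37  C=18  D=49  E=50  F=28  G=36
Turnaround times: A=1, B=37, C=17, D=47, E=48, F=23, G=31
Average turnaround = (1+37+17+47+48+23+31) / 7 = 204/7 = 29.14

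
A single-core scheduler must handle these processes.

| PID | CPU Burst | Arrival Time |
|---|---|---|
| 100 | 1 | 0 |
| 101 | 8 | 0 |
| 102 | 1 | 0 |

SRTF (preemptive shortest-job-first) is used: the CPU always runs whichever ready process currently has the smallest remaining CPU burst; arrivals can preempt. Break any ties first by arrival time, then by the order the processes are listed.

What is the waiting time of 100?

0

Gantt: | 100 0-1 | 102 1-2 | 101 2-10 |
Completion: 100=1  101=10  102=2
Turnaround (C−A): 100=1  101=10  102=2
Waiting(100) = turnaround − burst = 1 − 1 = 0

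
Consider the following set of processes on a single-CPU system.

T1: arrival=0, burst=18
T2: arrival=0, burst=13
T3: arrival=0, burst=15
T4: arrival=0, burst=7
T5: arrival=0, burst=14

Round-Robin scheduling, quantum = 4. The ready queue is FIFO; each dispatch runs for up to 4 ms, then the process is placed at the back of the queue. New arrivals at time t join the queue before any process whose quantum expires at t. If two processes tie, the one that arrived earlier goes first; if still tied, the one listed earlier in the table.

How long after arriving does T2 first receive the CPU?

4

Gantt: | T1 0-4 | T2 4-8 | T3 8-12 | T4 12-16 | T5 16-20 | T1 20-24 | T2 24-28 | T3 28-32 | T4 32-35 | T5 35-39 | T1 39-43 | T2 43-47 | T3 47-51 | T5 51-55 | T1 55-59 | T2 59-60 | T3 60-63 | T5 63-65 | T1 65-67 |
Completion: T1=67  T2=60  T3=63  T4=35  T5=65
Response(T2) = first start − arrival = 4 − 0 = 4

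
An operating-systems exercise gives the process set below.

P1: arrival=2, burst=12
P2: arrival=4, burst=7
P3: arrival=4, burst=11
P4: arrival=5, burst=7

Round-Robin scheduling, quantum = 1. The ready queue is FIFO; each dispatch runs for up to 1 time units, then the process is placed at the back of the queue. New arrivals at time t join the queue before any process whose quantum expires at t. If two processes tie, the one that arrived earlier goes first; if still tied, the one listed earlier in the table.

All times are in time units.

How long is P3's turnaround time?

Schedule: | idle 0-2 | P1 2-4 | P2 4-5 | P3 5-6 | P1 6-7 | P4 7-8 | P2 8-9 | P3 9-10 | P1 10-11 | P4 11-12 | P2 12-13 | P3 13-14 | P1 14-15 | P4 15-16 | P2 16-17 | P3 17-18 | P1 18-19 | P4 19-20 | P2 20-21 | P3 21-22 | P1 22-23 | P4 23-24 | P2 24-25 | P3 25-26 | P1 26-27 | P4 27-28 | P2 28-29 | P3 29-30 | P1 30-31 | P4 31-32 | P3 32-33 | P1 33-34 | P3 34-35 | P1 35-36 | P3 36-37 | P1 37-38 | P3 38-39 |
Completion: P1=38  P2=29  P3=39  P4=32
Turnaround(P3) = completion − arrival = 39 − 4 = 35

35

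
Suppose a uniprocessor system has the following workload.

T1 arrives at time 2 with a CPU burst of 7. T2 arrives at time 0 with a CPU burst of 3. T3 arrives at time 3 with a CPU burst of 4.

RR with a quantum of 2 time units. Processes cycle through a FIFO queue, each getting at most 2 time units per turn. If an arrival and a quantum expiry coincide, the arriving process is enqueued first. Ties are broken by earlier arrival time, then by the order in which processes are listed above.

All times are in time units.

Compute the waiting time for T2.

Timeline: | T2 0-2 | T1 2-4 | T2 4-5 | T3 5-7 | T1 7-9 | T3 9-11 | T1 11-14 |
Completion: T1=14  T2=5  T3=11
Turnaround (C−A): T1=12  T2=5  T3=8
Waiting(T2) = turnaround − burst = 5 − 3 = 2

2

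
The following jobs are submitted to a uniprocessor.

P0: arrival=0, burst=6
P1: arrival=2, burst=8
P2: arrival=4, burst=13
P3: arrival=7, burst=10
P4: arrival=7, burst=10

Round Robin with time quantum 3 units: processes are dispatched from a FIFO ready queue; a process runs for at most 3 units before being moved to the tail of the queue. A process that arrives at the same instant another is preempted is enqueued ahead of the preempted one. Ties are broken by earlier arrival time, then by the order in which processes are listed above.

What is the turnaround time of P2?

43

Timeline: | P0 0-3 | P1 3-6 | P0 6-9 | P2 9-12 | P1 12-15 | P3 15-18 | P4 18-21 | P2 21-24 | P1 24-26 | P3 26-29 | P4 29-32 | P2 32-35 | P3 35-38 | P4 38-41 | P2 41-44 | P3 44-45 | P4 45-46 | P2 46-47 |
Completion: P0=9  P1=26  P2=47  P3=45  P4=46
Turnaround(P2) = completion − arrival = 47 − 4 = 43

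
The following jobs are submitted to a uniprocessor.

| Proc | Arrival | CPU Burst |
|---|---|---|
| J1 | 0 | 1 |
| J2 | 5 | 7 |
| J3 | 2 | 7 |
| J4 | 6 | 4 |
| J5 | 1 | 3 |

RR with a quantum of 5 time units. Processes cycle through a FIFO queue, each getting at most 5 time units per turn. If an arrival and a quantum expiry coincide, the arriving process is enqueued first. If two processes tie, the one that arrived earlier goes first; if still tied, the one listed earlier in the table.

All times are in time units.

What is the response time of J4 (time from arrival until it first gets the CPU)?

8

Schedule: | J1 0-1 | J5 1-4 | J3 4-9 | J2 9-14 | J4 14-18 | J3 18-20 | J2 20-22 |
Completion: J1=1  J2=22  J3=20  J4=18  J5=4
Response(J4) = first start − arrival = 14 − 6 = 8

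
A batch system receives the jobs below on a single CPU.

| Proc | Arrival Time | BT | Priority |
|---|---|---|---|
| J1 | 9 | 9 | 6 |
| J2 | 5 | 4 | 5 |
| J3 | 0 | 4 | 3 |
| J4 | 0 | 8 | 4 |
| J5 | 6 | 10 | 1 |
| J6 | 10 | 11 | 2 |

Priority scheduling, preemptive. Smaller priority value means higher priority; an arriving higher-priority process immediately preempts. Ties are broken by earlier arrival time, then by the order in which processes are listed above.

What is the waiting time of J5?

0

Timeline: | J3 0-4 | J4 4-6 | J5 6-16 | J6 16-27 | J4 27-33 | J2 33-37 | J1 37-46 |
Completion: J1=46  J2=37  J3=4  J4=33  J5=16  J6=27
Turnaround (C−A): J1=37  J2=32  J3=4  J4=33  J5=10  J6=17
Waiting(J5) = turnaround − burst = 10 − 10 = 0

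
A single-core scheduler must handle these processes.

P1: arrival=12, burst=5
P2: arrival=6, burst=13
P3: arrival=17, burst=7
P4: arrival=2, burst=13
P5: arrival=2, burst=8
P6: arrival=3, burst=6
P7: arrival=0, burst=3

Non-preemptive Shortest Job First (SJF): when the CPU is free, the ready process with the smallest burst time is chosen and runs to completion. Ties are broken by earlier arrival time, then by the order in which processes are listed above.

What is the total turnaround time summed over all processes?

Gantt: | P7 0-3 | P6 3-9 | P5 9-17 | P1 17-22 | P3 22-29 | P4 29-42 | P2 42-55 |
Completion: P1=22  P2=55  P3=29  P4=42  P5=17  P6=9  P7=3
Turnaround = completion − arrival: P1=10, P2=49, P3=12, P4=40, P5=15, P6=6, P7=3
Total turnaround = 10 + 49 + 12 + 40 + 15 + 6 + 3 = 135

135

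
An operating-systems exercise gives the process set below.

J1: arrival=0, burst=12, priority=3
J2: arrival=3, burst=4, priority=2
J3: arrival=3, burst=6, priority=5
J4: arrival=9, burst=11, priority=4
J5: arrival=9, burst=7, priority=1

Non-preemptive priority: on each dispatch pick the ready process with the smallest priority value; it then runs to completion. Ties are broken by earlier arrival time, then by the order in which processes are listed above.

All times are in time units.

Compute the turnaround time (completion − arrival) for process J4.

25

Schedule: | J1 0-12 | J5 12-19 | J2 19-23 | J4 23-34 | J3 34-40 |
Completion: J1=12  J2=23  J3=40  J4=34  J5=19
Turnaround (C−A): J1=12  J2=20  J3=37  J4=25  J5=10
Turnaround(J4) = completion − arrival = 34 − 9 = 25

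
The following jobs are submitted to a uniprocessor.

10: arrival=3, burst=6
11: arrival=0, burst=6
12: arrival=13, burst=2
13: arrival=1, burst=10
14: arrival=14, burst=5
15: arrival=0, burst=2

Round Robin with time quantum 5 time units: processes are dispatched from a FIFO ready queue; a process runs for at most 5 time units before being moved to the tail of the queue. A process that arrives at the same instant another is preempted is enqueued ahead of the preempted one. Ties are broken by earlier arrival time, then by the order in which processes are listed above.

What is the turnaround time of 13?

22

Schedule: | 11 0-5 | 15 5-7 | 13 7-12 | 10 12-17 | 11 17-18 | 13 18-23 | 12 23-25 | 14 25-30 | 10 30-31 |
Completion: 10=31  11=18  12=25  13=23  14=30  15=7
Turnaround (C−A): 10=28  11=18  12=12  13=22  14=16  15=7
Turnaround(13) = completion − arrival = 23 − 1 = 22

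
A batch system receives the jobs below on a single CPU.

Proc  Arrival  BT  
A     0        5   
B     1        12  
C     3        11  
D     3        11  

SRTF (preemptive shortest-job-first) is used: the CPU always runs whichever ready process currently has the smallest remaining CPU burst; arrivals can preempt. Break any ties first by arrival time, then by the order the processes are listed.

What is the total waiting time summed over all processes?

Gantt: | A 0-5 | C 5-16 | D 16-27 | B 27-39 |
Completion: A=5  B=39  C=16  D=27
Turnaround (C−A): A=5  B=38  C=13  D=24
Waiting = turnaround − burst: A=0, B=26, C=2, D=13
Total waiting = 0 + 26 + 2 + 13 = 41

41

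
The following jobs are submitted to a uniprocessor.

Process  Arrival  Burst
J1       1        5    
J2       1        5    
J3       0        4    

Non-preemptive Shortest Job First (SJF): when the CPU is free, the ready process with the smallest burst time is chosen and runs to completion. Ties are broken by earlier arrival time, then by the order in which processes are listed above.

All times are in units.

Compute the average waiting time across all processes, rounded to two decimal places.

3.67

Gantt: | J3 0-4 | J1 4-9 | J2 9-14 |
Completion: J1=9  J2=14  J3=4
Turnaround (C−A): J1=8  J2=13  J3=4
Waiting times: J1=3, J2=8, J3=0
Average waiting = (3+8+0) / 3 = 11/3 = 3.67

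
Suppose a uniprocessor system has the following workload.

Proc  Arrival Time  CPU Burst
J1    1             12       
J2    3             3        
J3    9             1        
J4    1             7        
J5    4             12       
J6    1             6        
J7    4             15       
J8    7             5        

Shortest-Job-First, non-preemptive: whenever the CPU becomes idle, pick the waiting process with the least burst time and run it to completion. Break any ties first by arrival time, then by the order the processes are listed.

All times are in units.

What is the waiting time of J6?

Schedule: | idle 0-1 | J6 1-7 | J2 7-10 | J3 10-11 | J8 11-16 | J4 16-23 | J1 23-35 | J5 35-47 | J7 47-62 |
Completion: J1=35  J2=10  J3=11  J4=23  J5=47  J6=7  J7=62  J8=16
Turnaround (C−A): J1=34  J2=7  J3=2  J4=22  J5=43  J6=6  J7=58  J8=9
Waiting(J6) = turnaround − burst = 6 − 6 = 0

0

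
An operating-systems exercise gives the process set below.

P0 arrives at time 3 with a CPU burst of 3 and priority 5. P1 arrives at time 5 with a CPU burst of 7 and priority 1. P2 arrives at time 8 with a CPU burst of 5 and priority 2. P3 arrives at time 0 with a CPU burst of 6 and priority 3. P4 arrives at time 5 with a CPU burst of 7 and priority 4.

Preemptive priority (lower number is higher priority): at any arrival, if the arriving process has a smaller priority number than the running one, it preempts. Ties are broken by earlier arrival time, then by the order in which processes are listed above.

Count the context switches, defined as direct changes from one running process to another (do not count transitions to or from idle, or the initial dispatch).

5

Timeline: | P3 0-5 | P1 5-12 | P2 12-17 | P3 17-18 | P4 18-25 | P0 25-28 |
Completion: P0=28  P1=12  P2=17  P3=18  P4=25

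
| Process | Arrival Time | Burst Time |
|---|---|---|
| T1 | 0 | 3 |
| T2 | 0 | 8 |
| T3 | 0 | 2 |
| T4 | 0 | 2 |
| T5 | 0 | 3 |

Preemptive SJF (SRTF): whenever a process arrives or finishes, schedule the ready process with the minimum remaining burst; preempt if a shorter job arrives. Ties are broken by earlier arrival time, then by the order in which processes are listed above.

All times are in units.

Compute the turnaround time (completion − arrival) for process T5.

Gantt: | T3 0-2 | T4 2-4 | T1 4-7 | T5 7-10 | T2 10-18 |
Completion: T1=7  T2=18  T3=2  T4=4  T5=10
Turnaround(T5) = completion − arrival = 10 − 0 = 10

10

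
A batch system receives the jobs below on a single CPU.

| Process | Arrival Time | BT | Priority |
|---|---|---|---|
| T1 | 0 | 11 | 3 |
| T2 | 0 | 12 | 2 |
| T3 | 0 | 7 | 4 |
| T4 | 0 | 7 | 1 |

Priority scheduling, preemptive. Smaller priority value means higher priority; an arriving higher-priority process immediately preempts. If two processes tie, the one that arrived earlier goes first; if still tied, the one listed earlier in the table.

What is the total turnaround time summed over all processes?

Schedule: | T4 0-7 | T2 7-19 | T1 19-30 | T3 30-37 |
Completion: T1=30  T2=19  T3=37  T4=7
Turnaround (C−A): T1=30  T2=19  T3=37  T4=7
Turnaround = completion − arrival: T1=30, T2=19, T3=37, T4=7
Total turnaround = 30 + 19 + 37 + 7 = 93

93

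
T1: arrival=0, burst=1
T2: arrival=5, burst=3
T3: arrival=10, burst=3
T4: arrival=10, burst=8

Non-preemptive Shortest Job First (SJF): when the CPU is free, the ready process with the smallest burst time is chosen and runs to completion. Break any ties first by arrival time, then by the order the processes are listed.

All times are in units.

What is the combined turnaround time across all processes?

18

Schedule: | T1 0-1 | idle 1-5 | T2 5-8 | idle 8-10 | T3 10-13 | T4 13-21 |
Completion: T1=1  T2=8  T3=13  T4=21
Turnaround (C−A): T1=1  T2=3  T3=3  T4=11
Turnaround = completion − arrival: T1=1, T2=3, T3=3, T4=11
Total turnaround = 1 + 3 + 3 + 11 = 18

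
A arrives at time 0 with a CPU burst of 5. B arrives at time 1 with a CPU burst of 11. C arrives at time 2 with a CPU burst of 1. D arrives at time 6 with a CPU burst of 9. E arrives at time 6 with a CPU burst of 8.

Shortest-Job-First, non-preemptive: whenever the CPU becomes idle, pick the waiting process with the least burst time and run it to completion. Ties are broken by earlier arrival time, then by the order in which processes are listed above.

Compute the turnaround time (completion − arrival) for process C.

Schedule: | A 0-5 | C 5-6 | E 6-14 | D 14-23 | B 23-34 |
Completion: A=5  B=34  C=6  D=23  E=14
Turnaround (C−A): A=5  B=33  C=4  D=17  E=8
Turnaround(C) = completion − arrival = 6 − 2 = 4

4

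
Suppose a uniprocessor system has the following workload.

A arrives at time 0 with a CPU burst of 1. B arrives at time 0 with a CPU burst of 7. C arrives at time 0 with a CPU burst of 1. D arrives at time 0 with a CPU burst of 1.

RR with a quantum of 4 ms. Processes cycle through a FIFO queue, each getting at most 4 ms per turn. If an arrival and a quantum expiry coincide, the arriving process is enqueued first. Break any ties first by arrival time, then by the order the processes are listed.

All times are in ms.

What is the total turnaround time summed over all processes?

24

Timeline: | A 0-1 | B 1-5 | C 5-6 | D 6-7 | B 7-10 |
Completion: A=1  B=10  C=6  D=7
Turnaround (C−A): A=1  B=10  C=6  D=7
Turnaround = completion − arrival: A=1, B=10, C=6, D=7
Total turnaround = 1 + 10 + 6 + 7 = 24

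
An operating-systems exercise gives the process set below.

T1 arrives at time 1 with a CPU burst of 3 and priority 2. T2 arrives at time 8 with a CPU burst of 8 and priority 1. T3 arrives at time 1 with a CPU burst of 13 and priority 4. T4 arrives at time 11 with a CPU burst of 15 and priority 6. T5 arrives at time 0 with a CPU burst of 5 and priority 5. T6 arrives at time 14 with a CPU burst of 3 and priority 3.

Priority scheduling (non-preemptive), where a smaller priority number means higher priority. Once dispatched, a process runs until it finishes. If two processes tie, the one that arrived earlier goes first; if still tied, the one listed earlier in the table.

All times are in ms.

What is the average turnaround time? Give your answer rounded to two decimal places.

Gantt: | T5 0-5 | T1 5-8 | T2 8-16 | T6 16-19 | T3 19-32 | T4 32-47 |
Completion: T1=8  T2=16  T3=32  T4=47  T5=5  T6=19
Turnaround times: T1=7, T2=8, T3=31, T4=36, T5=5, T6=5
Average turnaround = (7+8+31+36+5+5) / 6 = 92/6 = 15.33

15.33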